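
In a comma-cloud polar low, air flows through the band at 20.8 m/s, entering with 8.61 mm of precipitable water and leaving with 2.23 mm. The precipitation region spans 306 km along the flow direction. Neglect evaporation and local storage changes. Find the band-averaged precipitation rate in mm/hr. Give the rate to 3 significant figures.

Column moisture flux per unit crosswind length is F = V × PW.
Inflow: F_in = 20.8 × 8.61 = 179.088 mm·m/s
Outflow: F_out = 20.8 × 2.23 = 46.384 mm·m/s
Steady-state rate R = (F_in − F_out)/L = (179.088 − 46.384) / 306000 m = 4.337e-04 mm/s.
R = 4.337e-04 × 3600 = 1.56 mm/hr.

R ≈ 1.56 mm/hr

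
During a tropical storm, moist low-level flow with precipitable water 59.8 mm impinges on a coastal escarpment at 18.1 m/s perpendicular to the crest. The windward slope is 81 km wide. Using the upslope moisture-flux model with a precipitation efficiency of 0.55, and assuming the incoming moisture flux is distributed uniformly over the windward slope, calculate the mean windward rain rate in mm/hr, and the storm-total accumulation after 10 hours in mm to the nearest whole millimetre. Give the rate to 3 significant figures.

Incoming column moisture flux per unit ridge length: F = V × PW = 18.1 × 59.8 = 1082.38 mm·m/s.
Spread over the 81 km slope with efficiency ε = 0.55: R = ε·F/W = 0.55 × 1082.38 / 81000 m = 7.349e-03 mm/s.
R = 7.349e-03 × 3600 = 26.5 mm/hr.
Over 10 h: total = 26.5 × 10 = 265 mm.

R ≈ 26.5 mm/hr; total ≈ 265 mm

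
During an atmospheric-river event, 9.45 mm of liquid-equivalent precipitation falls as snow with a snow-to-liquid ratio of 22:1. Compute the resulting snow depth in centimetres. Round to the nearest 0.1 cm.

Snow depth = liquid × ratio = 9.45 mm × 22 = 207.9 mm = 20.8 cm.

snow depth ≈ 20.8 cm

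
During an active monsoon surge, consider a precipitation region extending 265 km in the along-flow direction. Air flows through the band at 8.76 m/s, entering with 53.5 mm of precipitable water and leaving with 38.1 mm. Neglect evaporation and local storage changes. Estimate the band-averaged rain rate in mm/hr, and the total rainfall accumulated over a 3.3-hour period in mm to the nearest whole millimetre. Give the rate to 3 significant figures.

Column moisture flux per unit crosswind length is F = V × PW.
Inflow: F_in = 8.76 × 53.5 = 468.66 mm·m/s
Outflow: F_out = 8.76 × 38.1 = 333.756 mm·m/s
Steady-state rate R = (F_in − F_out)/L = (468.66 − 333.756) / 265000 m = 5.091e-04 mm/s.
R = 5.091e-04 × 3600 = 1.83 mm/hr.
Over 3.3 h: total = 1.83 × 3.3 = 6.039 ≈ 6 mm.

R ≈ 1.83 mm/hr; total ≈ 6 mm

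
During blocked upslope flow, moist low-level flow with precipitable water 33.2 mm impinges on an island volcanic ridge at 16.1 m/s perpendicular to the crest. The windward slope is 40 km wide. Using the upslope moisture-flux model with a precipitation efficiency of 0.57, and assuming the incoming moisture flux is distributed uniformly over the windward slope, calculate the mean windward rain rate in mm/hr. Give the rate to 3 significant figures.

R ≈ 27.4 mm/hr

Incoming column moisture flux per unit ridge length: F = V × PW = 16.1 × 33.2 = 534.52 mm·m/s.
Spread over the 40 km slope with efficiency ε = 0.57: R = ε·F/W = 0.57 × 534.52 / 40000 m = 7.617e-03 mm/s.
R = 7.617e-03 × 3600 = 27.4 mm/hr.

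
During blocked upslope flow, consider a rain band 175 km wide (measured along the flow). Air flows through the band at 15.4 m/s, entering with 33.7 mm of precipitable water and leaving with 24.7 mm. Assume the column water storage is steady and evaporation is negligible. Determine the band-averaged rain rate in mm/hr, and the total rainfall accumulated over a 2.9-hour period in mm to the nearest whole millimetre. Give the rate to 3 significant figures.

Column moisture flux per unit crosswind length is F = V × PW.
Inflow: F_in = 15.4 × 33.7 = 518.98 mm·m/s
Outflow: F_out = 15.4 × 24.7 = 380.38 mm·m/s
Steady-state rate R = (F_in − F_out)/L = (518.98 − 380.38) / 175000 m = 7.920e-04 mm/s.
R = 7.920e-04 × 3600 = 2.85 mm/hr.
Over 2.9 h: total = 2.85 × 2.9 = 8.265 ≈ 8 mm.

R ≈ 2.85 mm/hr; total ≈ 8 mm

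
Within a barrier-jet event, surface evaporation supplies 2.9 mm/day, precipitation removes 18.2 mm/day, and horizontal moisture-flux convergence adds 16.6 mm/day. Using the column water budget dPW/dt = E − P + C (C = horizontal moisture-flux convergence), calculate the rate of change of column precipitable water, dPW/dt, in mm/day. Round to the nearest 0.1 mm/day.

dPW/dt ≈ 1.3 mm/day

dPW/dt = E − P + C = 2.9 − 18.2 + (16.6) = 1.3 mm/day.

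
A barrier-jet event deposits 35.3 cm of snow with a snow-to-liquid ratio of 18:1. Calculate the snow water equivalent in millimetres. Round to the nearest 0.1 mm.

SWE = snow depth / ratio = 35.3 cm / 18 = 1.961 cm = 19.6 mm.

SWE ≈ 19.6 mm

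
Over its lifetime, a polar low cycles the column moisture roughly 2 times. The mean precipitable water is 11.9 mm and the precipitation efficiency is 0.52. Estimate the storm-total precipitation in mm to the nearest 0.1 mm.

Each cycle deposits ε × PW = 0.52 × 11.9 = 6.188 mm.
Over 2 cycles: 2 × 6.188 = 12.4 mm.

precipitation ≈ 12.4 mm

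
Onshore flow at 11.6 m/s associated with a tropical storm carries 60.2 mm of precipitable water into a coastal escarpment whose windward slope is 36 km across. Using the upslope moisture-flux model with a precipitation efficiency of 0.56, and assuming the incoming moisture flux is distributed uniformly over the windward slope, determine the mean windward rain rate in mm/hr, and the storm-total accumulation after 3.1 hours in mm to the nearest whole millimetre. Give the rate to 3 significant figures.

Incoming column moisture flux per unit ridge length: F = V × PW = 11.6 × 60.2 = 698.32 mm·m/s.
Spread over the 36 km slope with efficiency ε = 0.56: R = ε·F/W = 0.56 × 698.32 / 36000 m = 1.086e-02 mm/s.
R = 1.086e-02 × 3600 = 39.1 mm/hr.
Over 3.1 h: total = 39.1 × 3.1 = 121.21 ≈ 121 mm.

R ≈ 39.1 mm/hr; total ≈ 121 mm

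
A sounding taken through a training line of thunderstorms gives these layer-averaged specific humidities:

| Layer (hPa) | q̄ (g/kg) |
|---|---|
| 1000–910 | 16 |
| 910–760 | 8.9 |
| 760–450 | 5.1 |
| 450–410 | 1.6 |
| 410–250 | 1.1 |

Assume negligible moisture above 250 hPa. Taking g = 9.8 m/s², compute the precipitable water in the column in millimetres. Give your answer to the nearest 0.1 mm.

PW ≈ 46.9 mm

Precipitable water is the column-integrated vapour mass per unit area: PW = (1/g) Σ q̄ Δp, with q in kg/kg and Δp in Pa (1 kg/m² of water = 1 mm).
Layer 1000–910 hPa: Δp = 90 hPa = 9000 Pa, q̄ = 0.016 kg/kg → 0.016 × 9000 / 9.8 = 14.69 mm
Layer 910–760 hPa: Δp = 150 hPa = 15000 Pa, q̄ = 0.0089 kg/kg → 0.0089 × 15000 / 9.8 = 13.62 mm
Layer 760–450 hPa: Δp = 310 hPa = 31000 Pa, q̄ = 0.0051 kg/kg → 0.0051 × 31000 / 9.8 = 16.13 mm
Layer 450–410 hPa: Δp = 40 hPa = 4000 Pa, q̄ = 0.0016 kg/kg → 0.0016 × 4000 / 9.8 = 0.65 mm
Layer 410–250 hPa: Δp = 160 hPa = 16000 Pa, q̄ = 0.0011 kg/kg → 0.0011 × 16000 / 9.8 = 1.80 mm
PW = 14.69 + 13.62 + 16.13 + 0.65 + 1.80 = 46.89 ≈ 46.9 mm.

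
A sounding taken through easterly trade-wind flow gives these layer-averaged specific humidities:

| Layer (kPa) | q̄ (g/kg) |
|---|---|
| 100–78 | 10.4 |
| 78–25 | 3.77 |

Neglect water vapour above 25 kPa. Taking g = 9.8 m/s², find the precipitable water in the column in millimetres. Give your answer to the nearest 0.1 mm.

PW ≈ 43.7 mm

Precipitable water is the column-integrated vapour mass per unit area: PW = (1/g) Σ q̄ Δp, with q in kg/kg and Δp in Pa (1 kg/m² of water = 1 mm).
Layer 100–78 kPa: Δp = 220 hPa = 22000 Pa, q̄ = 0.0104 kg/kg → 0.0104 × 22000 / 9.8 = 23.35 mm
Layer 78–25 kPa: Δp = 530 hPa = 53000 Pa, q̄ = 0.00377 kg/kg → 0.00377 × 53000 / 9.8 = 20.39 mm
PW = 23.35 + 20.39 = 43.74 ≈ 43.7 mm.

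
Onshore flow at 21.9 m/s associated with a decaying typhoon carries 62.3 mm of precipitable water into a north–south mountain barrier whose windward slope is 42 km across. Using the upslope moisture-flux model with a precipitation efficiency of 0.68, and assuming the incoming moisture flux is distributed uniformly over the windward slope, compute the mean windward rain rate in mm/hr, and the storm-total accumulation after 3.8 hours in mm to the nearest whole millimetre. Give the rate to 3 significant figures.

R ≈ 79.5 mm/hr; total ≈ 302 mm

Incoming column moisture flux per unit ridge length: F = V × PW = 21.9 × 62.3 = 1364.37 mm·m/s.
Spread over the 42 km slope with efficiency ε = 0.68: R = ε·F/W = 0.68 × 1364.37 / 42000 m = 2.209e-02 mm/s.
R = 2.209e-02 × 3600 = 79.5 mm/hr.
Over 3.8 h: total = 79.5 × 3.8 = 302.1 ≈ 302 mm.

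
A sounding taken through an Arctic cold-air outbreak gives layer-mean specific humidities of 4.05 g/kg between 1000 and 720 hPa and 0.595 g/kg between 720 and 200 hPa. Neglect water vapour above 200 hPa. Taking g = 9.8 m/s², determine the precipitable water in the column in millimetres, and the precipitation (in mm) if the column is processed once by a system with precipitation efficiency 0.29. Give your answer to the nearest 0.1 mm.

PW ≈ 14.7 mm; precipitation ≈ 4.3 mm

Precipitable water is the column-integrated vapour mass per unit area: PW = (1/g) Σ q̄ Δp, with q in kg/kg and Δp in Pa (1 kg/m² of water = 1 mm).
Layer 1000–720 hPa: Δp = 280 hPa = 28000 Pa, q̄ = 0.00405 kg/kg → 0.00405 × 28000 / 9.8 = 11.57 mm
Layer 720–200 hPa: Δp = 520 hPa = 52000 Pa, q̄ = 0.000595 kg/kg → 0.000595 × 52000 / 9.8 = 3.16 mm
PW = 11.57 + 3.16 = 14.73 ≈ 14.7 mm.
Precipitation = ε × PW = 0.29 × 14.7 = 4.3 mm.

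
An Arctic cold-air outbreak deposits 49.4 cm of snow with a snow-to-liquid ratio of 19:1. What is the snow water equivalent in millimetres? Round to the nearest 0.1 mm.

SWE = snow depth / ratio = 49.4 cm / 19 = 2.600 cm = 26.0 mm.

SWE ≈ 26.0 mm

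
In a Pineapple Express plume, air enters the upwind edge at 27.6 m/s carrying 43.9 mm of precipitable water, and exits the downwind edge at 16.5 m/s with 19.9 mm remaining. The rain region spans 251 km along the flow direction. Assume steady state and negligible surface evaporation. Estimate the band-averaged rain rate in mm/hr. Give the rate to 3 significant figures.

R ≈ 12.7 mm/hr

Column moisture flux per unit crosswind length is F = V × PW.
Inflow: F_in = 27.6 × 43.9 = 1211.64 mm·m/s
Outflow: F_out = 16.5 × 19.9 = 328.35 mm·m/s
Steady-state rate R = (F_in − F_out)/L = (1211.64 − 328.35) / 251000 m = 3.519e-03 mm/s.
R = 3.519e-03 × 3600 = 12.7 mm/hr.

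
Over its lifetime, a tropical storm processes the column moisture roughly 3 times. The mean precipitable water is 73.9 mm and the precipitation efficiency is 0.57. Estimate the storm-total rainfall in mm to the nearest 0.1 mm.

rainfall ≈ 126.4 mm

Each cycle deposits ε × PW = 0.57 × 73.9 = 42.123 mm.
Over 3 cycles: 3 × 42.123 = 126.4 mm.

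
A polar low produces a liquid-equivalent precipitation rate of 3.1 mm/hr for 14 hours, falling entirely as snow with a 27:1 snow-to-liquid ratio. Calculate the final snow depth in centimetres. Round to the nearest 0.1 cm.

snow depth ≈ 117.2 cm

Liquid-equivalent depth = 3.1 × 14 = 43.4 mm.
Snow depth = 43.4 mm × 27 = 1171.8 mm = 117.2 cm.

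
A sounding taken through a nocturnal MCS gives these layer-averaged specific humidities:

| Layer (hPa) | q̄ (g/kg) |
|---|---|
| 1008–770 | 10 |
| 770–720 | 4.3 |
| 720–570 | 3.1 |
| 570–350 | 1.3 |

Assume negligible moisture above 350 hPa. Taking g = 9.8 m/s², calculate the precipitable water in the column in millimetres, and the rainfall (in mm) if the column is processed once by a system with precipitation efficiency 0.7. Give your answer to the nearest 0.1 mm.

Precipitable water is the column-integrated vapour mass per unit area: PW = (1/g) Σ q̄ Δp, with q in kg/kg and Δp in Pa (1 kg/m² of water = 1 mm).
Layer 1008–770 hPa: Δp = 238 hPa = 23800 Pa, q̄ = 0.01 kg/kg → 0.01 × 23800 / 9.8 = 24.29 mm
Layer 770–720 hPa: Δp = 50 hPa = 5000 Pa, q̄ = 0.0043 kg/kg → 0.0043 × 5000 / 9.8 = 2.19 mm
Layer 720–570 hPa: Δp = 150 hPa = 15000 Pa, q̄ = 0.0031 kg/kg → 0.0031 × 15000 / 9.8 = 4.74 mm
Layer 570–350 hPa: Δp = 220 hPa = 22000 Pa, q̄ = 0.0013 kg/kg → 0.0013 × 22000 / 9.8 = 2.92 mm
PW = 24.29 + 2.19 + 4.74 + 2.92 = 34.14 ≈ 34.1 mm.
Rainfall = ε × PW = 0.7 × 34.1 = 23.9 mm.

PW ≈ 34.1 mm; rainfall ≈ 23.9 mm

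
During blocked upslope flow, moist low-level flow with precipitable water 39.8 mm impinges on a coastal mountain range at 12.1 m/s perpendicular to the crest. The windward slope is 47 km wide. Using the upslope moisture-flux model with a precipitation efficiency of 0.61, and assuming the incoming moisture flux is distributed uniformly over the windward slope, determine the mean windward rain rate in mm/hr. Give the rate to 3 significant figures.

Incoming column moisture flux per unit ridge length: F = V × PW = 12.1 × 39.8 = 481.58 mm·m/s.
Spread over the 47 km slope with efficiency ε = 0.61: R = ε·F/W = 0.61 × 481.58 / 47000 m = 6.250e-03 mm/s.
R = 6.250e-03 × 3600 = 22.5 mm/hr.

R ≈ 22.5 mm/hr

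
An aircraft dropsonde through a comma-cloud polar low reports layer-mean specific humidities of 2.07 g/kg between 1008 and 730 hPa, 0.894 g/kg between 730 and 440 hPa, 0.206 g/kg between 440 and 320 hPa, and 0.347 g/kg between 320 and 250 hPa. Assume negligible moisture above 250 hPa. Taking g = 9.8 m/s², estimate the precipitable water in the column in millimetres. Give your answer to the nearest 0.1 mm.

PW ≈ 9.0 mm

Precipitable water is the column-integrated vapour mass per unit area: PW = (1/g) Σ q̄ Δp, with q in kg/kg and Δp in Pa (1 kg/m² of water = 1 mm).
Layer 1008–730 hPa: Δp = 278 hPa = 27800 Pa, q̄ = 0.00207 kg/kg → 0.00207 × 27800 / 9.8 = 5.87 mm
Layer 730–440 hPa: Δp = 290 hPa = 29000 Pa, q̄ = 0.000894 kg/kg → 0.000894 × 29000 / 9.8 = 2.65 mm
Layer 440–320 hPa: Δp = 120 hPa = 12000 Pa, q̄ = 0.000206 kg/kg → 0.000206 × 12000 / 9.8 = 0.25 mm
Layer 320–250 hPa: Δp = 70 hPa = 7000 Pa, q̄ = 0.000347 kg/kg → 0.000347 × 7000 / 9.8 = 0.25 mm
PW = 5.87 + 2.65 + 0.25 + 0.25 = 9.02 ≈ 9.0 mm.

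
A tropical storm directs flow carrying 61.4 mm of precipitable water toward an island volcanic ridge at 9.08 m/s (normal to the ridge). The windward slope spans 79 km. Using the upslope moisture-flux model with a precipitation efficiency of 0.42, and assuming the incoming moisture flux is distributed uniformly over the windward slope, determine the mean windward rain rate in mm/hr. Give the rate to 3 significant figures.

Incoming column moisture flux per unit ridge length: F = V × PW = 9.08 × 61.4 = 557.512 mm·m/s.
Spread over the 79 km slope with efficiency ε = 0.42: R = ε·F/W = 0.42 × 557.512 / 79000 m = 2.964e-03 mm/s.
R = 2.964e-03 × 3600 = 10.7 mm/hr.

R ≈ 10.7 mm/hr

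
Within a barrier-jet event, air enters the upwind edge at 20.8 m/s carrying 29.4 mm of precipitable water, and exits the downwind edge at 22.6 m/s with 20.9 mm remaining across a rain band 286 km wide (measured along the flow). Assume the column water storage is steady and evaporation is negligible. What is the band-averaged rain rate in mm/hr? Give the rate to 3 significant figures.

R ≈ 1.75 mm/hr

Column moisture flux per unit crosswind length is F = V × PW.
Inflow: F_in = 20.8 × 29.4 = 611.52 mm·m/s
Outflow: F_out = 22.6 × 20.9 = 472.34 mm·m/s
Steady-state rate R = (F_in − F_out)/L = (611.52 − 472.34) / 286000 m = 4.866e-04 mm/s.
R = 4.866e-04 × 3600 = 1.75 mm/hr.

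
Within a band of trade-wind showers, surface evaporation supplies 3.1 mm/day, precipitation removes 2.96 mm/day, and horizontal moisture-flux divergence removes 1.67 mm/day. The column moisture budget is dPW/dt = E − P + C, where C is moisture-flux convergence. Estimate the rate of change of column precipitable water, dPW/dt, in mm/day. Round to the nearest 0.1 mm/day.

dPW/dt ≈ -1.5 mm/day

dPW/dt = E − P + C = 3.1 − 2.96 + (-1.67) = -1.5 mm/day.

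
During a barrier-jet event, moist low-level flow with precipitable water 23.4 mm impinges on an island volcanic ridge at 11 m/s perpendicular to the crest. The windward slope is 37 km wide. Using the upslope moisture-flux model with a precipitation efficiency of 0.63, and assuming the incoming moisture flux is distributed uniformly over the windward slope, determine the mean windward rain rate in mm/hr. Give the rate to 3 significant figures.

Incoming column moisture flux per unit ridge length: F = V × PW = 11 × 23.4 = 257.4 mm·m/s.
Spread over the 37 km slope with efficiency ε = 0.63: R = ε·F/W = 0.63 × 257.4 / 37000 m = 4.383e-03 mm/s.
R = 4.383e-03 × 3600 = 15.8 mm/hr.

R ≈ 15.8 mm/hr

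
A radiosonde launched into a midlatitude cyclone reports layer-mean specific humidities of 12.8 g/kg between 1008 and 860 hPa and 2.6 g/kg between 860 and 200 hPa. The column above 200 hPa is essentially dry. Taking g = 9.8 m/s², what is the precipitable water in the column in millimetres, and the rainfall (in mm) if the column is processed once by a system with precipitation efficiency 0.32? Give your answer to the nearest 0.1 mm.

Precipitable water is the column-integrated vapour mass per unit area: PW = (1/g) Σ q̄ Δp, with q in kg/kg and Δp in Pa (1 kg/m² of water = 1 mm).
Layer 1008–860 hPa: Δp = 148 hPa = 14800 Pa, q̄ = 0.0128 kg/kg → 0.0128 × 14800 / 9.8 = 19.33 mm
Layer 860–200 hPa: Δp = 660 hPa = 66000 Pa, q̄ = 0.0026 kg/kg → 0.0026 × 66000 / 9.8 = 17.51 mm
PW = 19.33 + 17.51 = 36.84 ≈ 36.8 mm.
Rainfall = ε × PW = 0.32 × 36.8 = 11.8 mm.

PW ≈ 36.8 mm; rainfall ≈ 11.8 mm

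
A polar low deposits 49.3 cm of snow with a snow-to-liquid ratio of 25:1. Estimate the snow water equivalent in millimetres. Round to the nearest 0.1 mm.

SWE = snow depth / ratio = 49.3 cm / 25 = 1.972 cm = 19.7 mm.

SWE ≈ 19.7 mm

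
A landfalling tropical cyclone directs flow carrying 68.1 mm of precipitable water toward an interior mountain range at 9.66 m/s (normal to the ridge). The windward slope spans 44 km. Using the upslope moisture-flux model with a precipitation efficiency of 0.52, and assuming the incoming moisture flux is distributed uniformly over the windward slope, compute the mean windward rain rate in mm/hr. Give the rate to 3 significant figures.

Incoming column moisture flux per unit ridge length: F = V × PW = 9.66 × 68.1 = 657.846 mm·m/s.
Spread over the 44 km slope with efficiency ε = 0.52: R = ε·F/W = 0.52 × 657.846 / 44000 m = 7.775e-03 mm/s.
R = 7.775e-03 × 3600 = 28.0 mm/hr.

R ≈ 28.0 mm/hr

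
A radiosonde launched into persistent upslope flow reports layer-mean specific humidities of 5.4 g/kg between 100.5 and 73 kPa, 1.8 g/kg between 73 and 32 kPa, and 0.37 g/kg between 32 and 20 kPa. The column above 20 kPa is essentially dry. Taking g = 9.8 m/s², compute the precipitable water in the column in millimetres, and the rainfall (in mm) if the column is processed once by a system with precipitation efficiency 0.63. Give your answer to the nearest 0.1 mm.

Precipitable water is the column-integrated vapour mass per unit area: PW = (1/g) Σ q̄ Δp, with q in kg/kg and Δp in Pa (1 kg/m² of water = 1 mm).
Layer 100.5–73 kPa: Δp = 275 hPa = 27500 Pa, q̄ = 0.0054 kg/kg → 0.0054 × 27500 / 9.8 = 15.15 mm
Layer 73–32 kPa: Δp = 410 hPa = 41000 Pa, q̄ = 0.0018 kg/kg → 0.0018 × 41000 / 9.8 = 7.53 mm
Layer 32–20 kPa: Δp = 120 hPa = 12000 Pa, q̄ = 0.00037 kg/kg → 0.00037 × 12000 / 9.8 = 0.45 mm
PW = 15.15 + 7.53 + 0.45 = 23.13 ≈ 23.1 mm.
Rainfall = ε × PW = 0.63 × 23.1 = 14.6 mm.

PW ≈ 23.1 mm; rainfall ≈ 14.6 mm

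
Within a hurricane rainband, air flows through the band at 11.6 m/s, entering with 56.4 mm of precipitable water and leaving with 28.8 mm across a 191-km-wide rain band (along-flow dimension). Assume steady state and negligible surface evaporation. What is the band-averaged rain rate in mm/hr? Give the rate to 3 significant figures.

R ≈ 6.03 mm/hr

Column moisture flux per unit crosswind length is F = V × PW.
Inflow: F_in = 11.6 × 56.4 = 654.24 mm·m/s
Outflow: F_out = 11.6 × 28.8 = 334.08 mm·m/s
Steady-state rate R = (F_in − F_out)/L = (654.24 − 334.08) / 191000 m = 1.676e-03 mm/s.
R = 1.676e-03 × 3600 = 6.03 mm/hr.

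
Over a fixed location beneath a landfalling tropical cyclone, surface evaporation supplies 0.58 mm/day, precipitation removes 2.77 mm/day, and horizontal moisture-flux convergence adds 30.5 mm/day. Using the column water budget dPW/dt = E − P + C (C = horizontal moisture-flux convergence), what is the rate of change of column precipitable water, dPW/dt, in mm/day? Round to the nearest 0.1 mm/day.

dPW/dt ≈ 28.3 mm/day

dPW/dt = E − P + C = 0.58 − 2.77 + (30.5) = 28.3 mm/day.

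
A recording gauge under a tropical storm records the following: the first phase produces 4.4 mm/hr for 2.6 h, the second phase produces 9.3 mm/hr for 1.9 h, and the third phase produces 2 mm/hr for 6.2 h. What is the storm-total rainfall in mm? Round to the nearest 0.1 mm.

Total = Σ Rᵢ Δtᵢ = 4.4 × 2.6 + 9.3 × 1.9 + 2 × 6.2
      = 11.44 + 17.67 + 12.4 = 41.5 mm.

total ≈ 41.5 mm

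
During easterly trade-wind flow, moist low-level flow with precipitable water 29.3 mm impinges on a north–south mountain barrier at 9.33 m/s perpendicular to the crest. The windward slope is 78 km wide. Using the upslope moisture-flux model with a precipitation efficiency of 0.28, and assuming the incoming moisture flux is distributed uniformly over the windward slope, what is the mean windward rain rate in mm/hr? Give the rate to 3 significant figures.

Incoming column moisture flux per unit ridge length: F = V × PW = 9.33 × 29.3 = 273.369 mm·m/s.
Spread over the 78 km slope with efficiency ε = 0.28: R = ε·F/W = 0.28 × 273.369 / 78000 m = 9.813e-04 mm/s.
R = 9.813e-04 × 3600 = 3.53 mm/hr.

R ≈ 3.53 mm/hr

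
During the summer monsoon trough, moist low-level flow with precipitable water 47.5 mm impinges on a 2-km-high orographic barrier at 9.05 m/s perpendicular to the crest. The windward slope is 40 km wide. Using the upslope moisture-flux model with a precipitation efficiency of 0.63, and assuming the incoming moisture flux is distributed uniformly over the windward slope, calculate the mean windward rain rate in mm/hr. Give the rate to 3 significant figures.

Incoming column moisture flux per unit ridge length: F = V × PW = 9.05 × 47.5 = 429.875 mm·m/s.
Spread over the 40 km slope with efficiency ε = 0.63: R = ε·F/W = 0.63 × 429.875 / 40000 m = 6.771e-03 mm/s.
R = 6.771e-03 × 3600 = 24.4 mm/hr.

R ≈ 24.4 mm/hr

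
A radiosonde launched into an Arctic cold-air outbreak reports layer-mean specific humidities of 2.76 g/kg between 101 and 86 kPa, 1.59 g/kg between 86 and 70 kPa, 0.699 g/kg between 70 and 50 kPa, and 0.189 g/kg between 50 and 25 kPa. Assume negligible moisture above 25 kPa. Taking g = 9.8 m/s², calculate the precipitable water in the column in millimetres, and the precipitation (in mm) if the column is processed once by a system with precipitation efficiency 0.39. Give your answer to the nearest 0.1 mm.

PW ≈ 8.7 mm; precipitation ≈ 3.4 mm

Precipitable water is the column-integrated vapour mass per unit area: PW = (1/g) Σ q̄ Δp, with q in kg/kg and Δp in Pa (1 kg/m² of water = 1 mm).
Layer 101–86 kPa: Δp = 150 hPa = 15000 Pa, q̄ = 0.00276 kg/kg → 0.00276 × 15000 / 9.8 = 4.22 mm
Layer 86–70 kPa: Δp = 160 hPa = 16000 Pa, q̄ = 0.00159 kg/kg → 0.00159 × 16000 / 9.8 = 2.60 mm
Layer 70–50 kPa: Δp = 200 hPa = 20000 Pa, q̄ = 0.000699 kg/kg → 0.000699 × 20000 / 9.8 = 1.43 mm
Layer 50–25 kPa: Δp = 250 hPa = 25000 Pa, q̄ = 0.000189 kg/kg → 0.000189 × 25000 / 9.8 = 0.48 mm
PW = 4.22 + 2.60 + 1.43 + 0.48 = 8.73 ≈ 8.7 mm.
Precipitation = ε × PW = 0.39 × 8.7 = 3.4 mm.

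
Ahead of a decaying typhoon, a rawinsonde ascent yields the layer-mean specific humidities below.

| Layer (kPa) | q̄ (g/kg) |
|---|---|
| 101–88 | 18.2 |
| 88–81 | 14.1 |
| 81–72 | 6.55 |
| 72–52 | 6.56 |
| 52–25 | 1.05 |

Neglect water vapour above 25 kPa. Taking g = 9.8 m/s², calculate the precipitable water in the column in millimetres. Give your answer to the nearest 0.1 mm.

Precipitable water is the column-integrated vapour mass per unit area: PW = (1/g) Σ q̄ Δp, with q in kg/kg and Δp in Pa (1 kg/m² of water = 1 mm).
Layer 101–88 kPa: Δp = 130 hPa = 13000 Pa, q̄ = 0.0182 kg/kg → 0.0182 × 13000 / 9.8 = 24.14 mm
Layer 88–81 kPa: Δp = 70 hPa = 7000 Pa, q̄ = 0.0141 kg/kg → 0.0141 × 7000 / 9.8 = 10.07 mm
Layer 81–72 kPa: Δp = 90 hPa = 9000 Pa, q̄ = 0.00655 kg/kg → 0.00655 × 9000 / 9.8 = 6.02 mm
Layer 72–52 kPa: Δp = 200 hPa = 20000 Pa, q̄ = 0.00656 kg/kg → 0.00656 × 20000 / 9.8 = 13.39 mm
Layer 52–25 kPa: Δp = 270 hPa = 27000 Pa, q̄ = 0.00105 kg/kg → 0.00105 × 27000 / 9.8 = 2.89 mm
PW = 24.14 + 10.07 + 6.02 + 13.39 + 2.89 = 56.51 ≈ 56.5 mm.

PW ≈ 56.5 mm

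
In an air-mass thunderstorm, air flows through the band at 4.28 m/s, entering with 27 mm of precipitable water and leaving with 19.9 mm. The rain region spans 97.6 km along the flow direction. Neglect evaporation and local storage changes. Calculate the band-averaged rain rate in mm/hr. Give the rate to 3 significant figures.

R ≈ 1.12 mm/hr

Column moisture flux per unit crosswind length is F = V × PW.
Inflow: F_in = 4.28 × 27 = 115.56 mm·m/s
Outflow: F_out = 4.28 × 19.9 = 85.172 mm·m/s
Steady-state rate R = (F_in − F_out)/L = (115.56 − 85.172) / 97600 m = 3.114e-04 mm/s.
R = 3.114e-04 × 3600 = 1.12 mm/hr.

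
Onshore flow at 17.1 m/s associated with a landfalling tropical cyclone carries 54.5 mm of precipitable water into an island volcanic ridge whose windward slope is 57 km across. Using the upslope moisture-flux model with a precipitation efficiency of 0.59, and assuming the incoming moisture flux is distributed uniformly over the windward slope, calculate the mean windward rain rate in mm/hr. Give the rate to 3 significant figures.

Incoming column moisture flux per unit ridge length: F = V × PW = 17.1 × 54.5 = 931.95 mm·m/s.
Spread over the 57 km slope with efficiency ε = 0.59: R = ε·F/W = 0.59 × 931.95 / 57000 m = 9.647e-03 mm/s.
R = 9.647e-03 × 3600 = 34.7 mm/hr.

R ≈ 34.7 mm/hr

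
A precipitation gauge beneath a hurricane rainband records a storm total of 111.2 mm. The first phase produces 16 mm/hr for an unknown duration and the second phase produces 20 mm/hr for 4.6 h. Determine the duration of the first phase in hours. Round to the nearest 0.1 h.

Known phases: 20 × 4.6 = 92 mm.
Remaining depth = 111.2 − 92 = 19.2 mm.
Duration = 19.2 / 16 = 1.2 h.

duration ≈ 1.2 h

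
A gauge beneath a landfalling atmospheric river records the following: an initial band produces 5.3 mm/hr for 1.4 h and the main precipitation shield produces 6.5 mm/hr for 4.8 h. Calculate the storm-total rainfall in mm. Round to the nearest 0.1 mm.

total ≈ 38.6 mm

Total = Σ Rᵢ Δtᵢ = 5.3 × 1.4 + 6.5 × 4.8
      = 7.42 + 31.2 = 38.6 mm.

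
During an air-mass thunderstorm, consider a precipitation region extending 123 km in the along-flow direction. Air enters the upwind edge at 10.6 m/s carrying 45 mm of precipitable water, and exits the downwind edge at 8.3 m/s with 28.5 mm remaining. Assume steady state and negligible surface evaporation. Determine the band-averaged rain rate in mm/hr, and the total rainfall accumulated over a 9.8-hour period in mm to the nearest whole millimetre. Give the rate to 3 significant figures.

Column moisture flux per unit crosswind length is F = V × PW.
Inflow: F_in = 10.6 × 45 = 477 mm·m/s
Outflow: F_out = 8.3 × 28.5 = 236.55 mm·m/s
Steady-state rate R = (F_in − F_out)/L = (477 − 236.55) / 123000 m = 1.955e-03 mm/s.
R = 1.955e-03 × 3600 = 7.04 mm/hr.
Over 9.8 h: total = 7.04 × 9.8 = 68.992 ≈ 69 mm.

R ≈ 7.04 mm/hr; total ≈ 69 mm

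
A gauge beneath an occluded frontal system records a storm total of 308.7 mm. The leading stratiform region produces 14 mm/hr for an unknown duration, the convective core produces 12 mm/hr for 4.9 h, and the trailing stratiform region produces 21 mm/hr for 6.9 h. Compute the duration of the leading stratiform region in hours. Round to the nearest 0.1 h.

duration ≈ 7.5 h

Known phases: 12 × 4.9 + 21 × 6.9 = 58.8 + 144.9 = 203.7 mm.
Remaining depth = 308.7 − 203.7 = 105 mm.
Duration = 105 / 14 = 7.5 h.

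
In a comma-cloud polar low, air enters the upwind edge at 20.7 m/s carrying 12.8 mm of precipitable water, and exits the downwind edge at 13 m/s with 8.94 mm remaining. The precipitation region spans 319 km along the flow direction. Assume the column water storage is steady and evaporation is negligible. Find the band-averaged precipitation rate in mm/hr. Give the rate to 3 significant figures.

Column moisture flux per unit crosswind length is F = V × PW.
Inflow: F_in = 20.7 × 12.8 = 264.96 mm·m/s
Outflow: F_out = 13 × 8.94 = 116.22 mm·m/s
Steady-state rate R = (F_in − F_out)/L = (264.96 − 116.22) / 319000 m = 4.663e-04 mm/s.
R = 4.663e-04 × 3600 = 1.68 mm/hr.

R ≈ 1.68 mm/hr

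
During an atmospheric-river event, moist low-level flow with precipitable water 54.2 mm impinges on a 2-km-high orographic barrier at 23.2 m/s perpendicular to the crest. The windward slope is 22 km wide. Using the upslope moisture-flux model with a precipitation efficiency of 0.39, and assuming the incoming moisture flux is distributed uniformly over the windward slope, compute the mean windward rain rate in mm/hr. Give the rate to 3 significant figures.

R ≈ 80.2 mm/hr

Incoming column moisture flux per unit ridge length: F = V × PW = 23.2 × 54.2 = 1257.44 mm·m/s.
Spread over the 22 km slope with efficiency ε = 0.39: R = ε·F/W = 0.39 × 1257.44 / 22000 m = 2.229e-02 mm/s.
R = 2.229e-02 × 3600 = 80.2 mm/hr.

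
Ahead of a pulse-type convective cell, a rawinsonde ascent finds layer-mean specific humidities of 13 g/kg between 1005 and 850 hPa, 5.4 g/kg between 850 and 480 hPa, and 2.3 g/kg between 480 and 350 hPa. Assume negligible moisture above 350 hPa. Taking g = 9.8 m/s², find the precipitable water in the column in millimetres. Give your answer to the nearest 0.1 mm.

Precipitable water is the column-integrated vapour mass per unit area: PW = (1/g) Σ q̄ Δp, with q in kg/kg and Δp in Pa (1 kg/m² of water = 1 mm).
Layer 1005–850 hPa: Δp = 155 hPa = 15500 Pa, q̄ = 0.013 kg/kg → 0.013 × 15500 / 9.8 = 20.56 mm
Layer 850–480 hPa: Δp = 370 hPa = 37000 Pa, q̄ = 0.0054 kg/kg → 0.0054 × 37000 / 9.8 = 20.39 mm
Layer 480–350 hPa: Δp = 130 hPa = 13000 Pa, q̄ = 0.0023 kg/kg → 0.0023 × 13000 / 9.8 = 3.05 mm
PW = 20.56 + 20.39 + 3.05 = 44.00 ≈ 44.0 mm.

PW ≈ 44.0 mm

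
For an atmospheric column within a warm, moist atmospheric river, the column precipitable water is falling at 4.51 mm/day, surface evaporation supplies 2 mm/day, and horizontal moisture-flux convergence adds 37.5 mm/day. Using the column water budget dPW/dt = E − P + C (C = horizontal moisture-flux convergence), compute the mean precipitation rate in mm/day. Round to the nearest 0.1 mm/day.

P ≈ 44.0 mm/day

dPW/dt = -4.51 mm/day.
P = E + C − dPW/dt = 2 + (37.5) − (-4.51) = 44.0 mm/day.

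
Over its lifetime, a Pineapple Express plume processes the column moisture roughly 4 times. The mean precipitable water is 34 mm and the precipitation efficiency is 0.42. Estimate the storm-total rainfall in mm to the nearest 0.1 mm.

rainfall ≈ 57.1 mm

Each cycle deposits ε × PW = 0.42 × 34 = 14.28 mm.
Over 4 cycles: 4 × 14.28 = 57.1 mm.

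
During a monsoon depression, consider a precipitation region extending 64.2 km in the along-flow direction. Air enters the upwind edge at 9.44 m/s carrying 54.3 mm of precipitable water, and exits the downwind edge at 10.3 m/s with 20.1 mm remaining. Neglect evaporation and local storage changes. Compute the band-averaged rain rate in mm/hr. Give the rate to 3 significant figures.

R ≈ 17.1 mm/hr

Column moisture flux per unit crosswind length is F = V × PW.
Inflow: F_in = 9.44 × 54.3 = 512.592 mm·m/s
Outflow: F_out = 10.3 × 20.1 = 207.03 mm·m/s
Steady-state rate R = (F_in − F_out)/L = (512.592 − 207.03) / 64200 m = 4.760e-03 mm/s.
R = 4.760e-03 × 3600 = 17.1 mm/hr.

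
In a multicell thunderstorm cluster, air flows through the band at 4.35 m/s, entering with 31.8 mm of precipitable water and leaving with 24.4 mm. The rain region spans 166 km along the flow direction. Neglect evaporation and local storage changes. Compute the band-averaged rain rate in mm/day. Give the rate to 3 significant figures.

Column moisture flux per unit crosswind length is F = V × PW.
Inflow: F_in = 4.35 × 31.8 = 138.33 mm·m/s
Outflow: F_out = 4.35 × 24.4 = 106.14 mm·m/s
Steady-state rate R = (F_in − F_out)/L = (138.33 − 106.14) / 166000 m = 1.939e-04 mm/s.
R = 1.939e-04 × 3600 × 24 = 16.8 mm/day.

R ≈ 16.8 mm/day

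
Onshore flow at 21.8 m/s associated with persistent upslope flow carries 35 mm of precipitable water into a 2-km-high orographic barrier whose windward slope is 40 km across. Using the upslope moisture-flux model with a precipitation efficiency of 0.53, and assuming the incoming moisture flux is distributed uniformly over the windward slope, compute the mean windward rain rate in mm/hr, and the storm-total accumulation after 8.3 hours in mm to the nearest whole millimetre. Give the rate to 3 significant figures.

Incoming column moisture flux per unit ridge length: F = V × PW = 21.8 × 35 = 763 mm·m/s.
Spread over the 40 km slope with efficiency ε = 0.53: R = ε·F/W = 0.53 × 763 / 40000 m = 1.011e-02 mm/s.
R = 1.011e-02 × 3600 = 36.4 mm/hr.
Over 8.3 h: total = 36.4 × 8.3 = 302.12 ≈ 302 mm.

R ≈ 36.4 mm/hr; total ≈ 302 mm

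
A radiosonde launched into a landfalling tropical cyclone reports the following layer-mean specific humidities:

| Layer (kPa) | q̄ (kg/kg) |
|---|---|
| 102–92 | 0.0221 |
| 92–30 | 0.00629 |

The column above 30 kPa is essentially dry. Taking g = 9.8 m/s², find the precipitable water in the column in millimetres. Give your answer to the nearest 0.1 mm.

Precipitable water is the column-integrated vapour mass per unit area: PW = (1/g) Σ q̄ Δp, with q in kg/kg and Δp in Pa (1 kg/m² of water = 1 mm).
Layer 102–92 kPa: Δp = 100 hPa = 10000 Pa, q̄ = 0.0221 kg/kg → 0.0221 × 10000 / 9.8 = 22.55 mm
Layer 92–30 kPa: Δp = 620 hPa = 62000 Pa, q̄ = 0.00629 kg/kg → 0.00629 × 62000 / 9.8 = 39.79 mm
PW = 22.55 + 39.79 = 62.34 ≈ 62.3 mm.

PW ≈ 62.3 mm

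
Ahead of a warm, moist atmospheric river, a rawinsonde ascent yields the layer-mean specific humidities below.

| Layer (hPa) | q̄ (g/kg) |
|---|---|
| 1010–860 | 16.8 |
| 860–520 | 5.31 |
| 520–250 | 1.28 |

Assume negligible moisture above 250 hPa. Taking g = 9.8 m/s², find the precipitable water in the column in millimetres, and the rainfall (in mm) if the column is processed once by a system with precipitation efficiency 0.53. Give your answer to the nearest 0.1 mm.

Precipitable water is the column-integrated vapour mass per unit area: PW = (1/g) Σ q̄ Δp, with q in kg/kg and Δp in Pa (1 kg/m² of water = 1 mm).
Layer 1010–860 hPa: Δp = 150 hPa = 15000 Pa, q̄ = 0.0168 kg/kg → 0.0168 × 15000 / 9.8 = 25.71 mm
Layer 860–520 hPa: Δp = 340 hPa = 34000 Pa, q̄ = 0.00531 kg/kg → 0.00531 × 34000 / 9.8 = 18.42 mm
Layer 520–250 hPa: Δp = 270 hPa = 27000 Pa, q̄ = 0.00128 kg/kg → 0.00128 × 27000 / 9.8 = 3.53 mm
PW = 25.71 + 18.42 + 3.53 = 47.66 ≈ 47.7 mm.
Rainfall = ε × PW = 0.53 × 47.7 = 25.3 mm.

PW ≈ 47.7 mm; rainfall ≈ 25.3 mm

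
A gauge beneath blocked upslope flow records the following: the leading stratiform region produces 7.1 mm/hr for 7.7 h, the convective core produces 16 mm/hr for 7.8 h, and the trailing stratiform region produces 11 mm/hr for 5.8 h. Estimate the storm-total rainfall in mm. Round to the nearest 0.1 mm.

total ≈ 243.3 mm

Total = Σ Rᵢ Δtᵢ = 7.1 × 7.7 + 16 × 7.8 + 11 × 5.8
      = 54.67 + 124.8 + 63.8 = 243.3 mm.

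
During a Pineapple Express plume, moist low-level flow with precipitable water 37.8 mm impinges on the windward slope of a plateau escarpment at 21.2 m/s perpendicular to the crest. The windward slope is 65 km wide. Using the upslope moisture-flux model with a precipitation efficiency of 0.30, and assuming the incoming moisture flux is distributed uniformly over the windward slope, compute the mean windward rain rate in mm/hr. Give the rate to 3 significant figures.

R ≈ 13.3 mm/hr

Incoming column moisture flux per unit ridge length: F = V × PW = 21.2 × 37.8 = 801.36 mm·m/s.
Spread over the 65 km slope with efficiency ε = 0.30: R = ε·F/W = 0.30 × 801.36 / 65000 m = 3.699e-03 mm/s.
R = 3.699e-03 × 3600 = 13.3 mm/hr.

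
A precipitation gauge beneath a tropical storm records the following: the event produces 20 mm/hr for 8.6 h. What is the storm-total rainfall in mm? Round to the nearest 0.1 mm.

Total = Σ Rᵢ Δtᵢ = 20 × 8.6
      = 172 = 172.0 mm.

total ≈ 172.0 mm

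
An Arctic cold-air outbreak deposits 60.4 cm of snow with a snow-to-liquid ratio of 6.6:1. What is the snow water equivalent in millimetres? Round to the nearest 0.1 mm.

SWE ≈ 91.5 mm

SWE = snow depth / ratio = 60.4 cm / 6.6 = 9.152 cm = 91.5 mm.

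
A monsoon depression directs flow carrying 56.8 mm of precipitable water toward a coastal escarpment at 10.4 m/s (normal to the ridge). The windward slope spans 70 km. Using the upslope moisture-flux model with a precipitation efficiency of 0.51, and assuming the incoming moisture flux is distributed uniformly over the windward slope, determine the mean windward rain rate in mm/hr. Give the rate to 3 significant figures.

Incoming column moisture flux per unit ridge length: F = V × PW = 10.4 × 56.8 = 590.72 mm·m/s.
Spread over the 70 km slope with efficiency ε = 0.51: R = ε·F/W = 0.51 × 590.72 / 70000 m = 4.304e-03 mm/s.
R = 4.304e-03 × 3600 = 15.5 mm/hr.

R ≈ 15.5 mm/hr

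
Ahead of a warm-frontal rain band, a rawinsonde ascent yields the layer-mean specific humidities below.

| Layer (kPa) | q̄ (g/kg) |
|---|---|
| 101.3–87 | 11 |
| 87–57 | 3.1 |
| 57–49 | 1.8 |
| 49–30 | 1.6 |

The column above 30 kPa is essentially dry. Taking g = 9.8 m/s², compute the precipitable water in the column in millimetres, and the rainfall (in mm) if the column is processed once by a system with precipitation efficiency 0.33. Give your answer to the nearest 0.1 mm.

Precipitable water is the column-integrated vapour mass per unit area: PW = (1/g) Σ q̄ Δp, with q in kg/kg and Δp in Pa (1 kg/m² of water = 1 mm).
Layer 101.3–87 kPa: Δp = 143 hPa = 14300 Pa, q̄ = 0.011 kg/kg → 0.011 × 14300 / 9.8 = 16.05 mm
Layer 87–57 kPa: Δp = 300 hPa = 30000 Pa, q̄ = 0.0031 kg/kg → 0.0031 × 30000 / 9.8 = 9.49 mm
Layer 57–49 kPa: Δp = 80 hPa = 8000 Pa, q̄ = 0.0018 kg/kg → 0.0018 × 8000 / 9.8 = 1.47 mm
Layer 49–30 kPa: Δp = 190 hPa = 19000 Pa, q̄ = 0.0016 kg/kg → 0.0016 × 19000 / 9.8 = 3.10 mm
PW = 16.05 + 9.49 + 1.47 + 3.10 = 30.11 ≈ 30.1 mm.
Rainfall = ε × PW = 0.33 × 30.1 = 9.9 mm.

PW ≈ 30.1 mm; rainfall ≈ 9.9 mm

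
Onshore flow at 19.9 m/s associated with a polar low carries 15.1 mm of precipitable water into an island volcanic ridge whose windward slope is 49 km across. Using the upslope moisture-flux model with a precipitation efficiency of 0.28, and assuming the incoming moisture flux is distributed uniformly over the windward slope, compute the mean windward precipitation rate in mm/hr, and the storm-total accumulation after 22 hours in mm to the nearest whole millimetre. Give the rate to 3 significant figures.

R ≈ 6.18 mm/hr; total ≈ 136 mm

Incoming column moisture flux per unit ridge length: F = V × PW = 19.9 × 15.1 = 300.49 mm·m/s.
Spread over the 49 km slope with efficiency ε = 0.28: R = ε·F/W = 0.28 × 300.49 / 49000 m = 1.717e-03 mm/s.
R = 1.717e-03 × 3600 = 6.18 mm/hr.
Over 22 h: total = 6.18 × 22 = 135.96 ≈ 136 mm.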